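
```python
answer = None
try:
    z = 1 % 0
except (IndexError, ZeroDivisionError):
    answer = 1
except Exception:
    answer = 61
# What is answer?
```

Step-by-step execution trace:
1. `z = 1 % 0` raises ZeroDivisionError.
2. `except (IndexError, ZeroDivisionError)` matches (ZeroDivisionError is in the tuple) → answer = 1.
3. `except Exception` is not reached.
Result: 1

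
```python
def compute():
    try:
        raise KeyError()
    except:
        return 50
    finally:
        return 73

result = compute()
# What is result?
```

Step-by-step execution trace:
1. `compute()` enters try: `raise KeyError()` raises KeyError.
2. bare `except` matches → `return 50` sets pending return value 50.
3. Before returning, `finally: return 73` runs and overrides the pending return.
4. compute() returns 73 → result = 73.
Result: 73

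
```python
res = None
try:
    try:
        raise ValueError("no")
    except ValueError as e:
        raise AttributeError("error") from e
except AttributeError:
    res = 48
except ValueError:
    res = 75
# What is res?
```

Step-by-step execution trace:
1. Inner try raises ValueError; inner `except ValueError as e` catches it.
2. `raise AttributeError(...) from e` raises AttributeError (ValueError is attached as __cause__, but only AttributeError is active).
3. Outer `except AttributeError` matches → res = 48.
4. `except ValueError` is not reached.
Result: 48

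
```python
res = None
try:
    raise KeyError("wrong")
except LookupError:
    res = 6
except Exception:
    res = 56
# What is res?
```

Step-by-step execution trace:
1. `raise KeyError(...)` raises KeyError.
2. `except LookupError` matches (KeyError is a subclass of LookupError) → res = 6.
3. `except Exception` is not reached.
Result: 6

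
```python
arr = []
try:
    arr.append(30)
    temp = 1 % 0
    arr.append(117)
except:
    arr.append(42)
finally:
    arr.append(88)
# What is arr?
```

Step-by-step execution trace:
1. try: `arr.append(30)` → arr = [30].
2. `temp = 1 % 0` raises ZeroDivisionError; `arr.append(117)` is not reached.
3. bare `except` matches → `arr.append(42)` → arr = [30, 42].
4. finally always runs: `arr.append(88)` → arr = [30, 42, 88].
Result: [30, 42, 88]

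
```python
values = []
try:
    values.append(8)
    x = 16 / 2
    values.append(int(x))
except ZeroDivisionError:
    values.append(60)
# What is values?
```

Step-by-step execution trace:
1. try: `values.append(8)` → values = [8].
2. `x = 16 / 2` → x = 8.0. No exception raised.
3. `values.append(int(x))` → values = [8, 8].
4. `except ZeroDivisionError` is skipped (no exception was raised).
Result: [8, 8]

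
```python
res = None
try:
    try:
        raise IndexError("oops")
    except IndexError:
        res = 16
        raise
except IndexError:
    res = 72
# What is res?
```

Step-by-step execution trace:
1. Inner try: `raise IndexError("oops")` raises IndexError.
2. Inner `except IndexError` matches → res = 16.
3. bare `raise` re-raises the same IndexError.
4. Outer `except IndexError` matches → res = 72.
Result: 72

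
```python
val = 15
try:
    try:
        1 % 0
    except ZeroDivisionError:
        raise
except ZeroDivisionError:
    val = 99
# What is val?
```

Step-by-step execution trace:
1. Inner try: `1 % 0` raises ZeroDivisionError.
2. Inner `except ZeroDivisionError` matches; bare `raise` re-raises the same ZeroDivisionError.
3. Outer `except ZeroDivisionError` matches → val = 99.
Result: 99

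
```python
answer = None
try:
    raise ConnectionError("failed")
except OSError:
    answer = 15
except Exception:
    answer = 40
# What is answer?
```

Step-by-step execution trace:
1. `raise ConnectionError(...)` raises ConnectionError.
2. `except OSError` matches (ConnectionError is a subclass of OSError) → answer = 15.
3. `except Exception` is not reached.
Result: 15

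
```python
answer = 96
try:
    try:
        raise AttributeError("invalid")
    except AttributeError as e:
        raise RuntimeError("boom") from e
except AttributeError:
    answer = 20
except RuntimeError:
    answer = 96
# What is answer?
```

Step-by-step execution trace:
1. Inner try raises AttributeError; inner `except AttributeError as e` catches it.
2. `raise RuntimeError(...) from e` raises RuntimeError (AttributeError is attached as __cause__, but only RuntimeError is active).
3. Outer `except AttributeError` does not match RuntimeError; skipped.
4. Outer `except RuntimeError` matches → answer = 96.
Result: 96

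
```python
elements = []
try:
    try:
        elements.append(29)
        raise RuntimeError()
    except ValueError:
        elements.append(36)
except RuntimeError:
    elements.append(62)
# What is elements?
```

Step-by-step execution trace:
1. Inner try: `elements.append(29)` → elements = [29].
2. `raise RuntimeError()` raises RuntimeError.
3. Inner `except ValueError` does not match RuntimeError; exception propagates to outer try.
4. Outer `except RuntimeError` matches → `elements.append(62)` → elements = [29, 62].
Result: [29, 62]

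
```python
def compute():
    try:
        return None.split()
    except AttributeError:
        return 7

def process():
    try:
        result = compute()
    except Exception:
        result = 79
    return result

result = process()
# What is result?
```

Step-by-step execution trace:
1. `process()` calls `compute()`.
2. In compute: `None.split()` raises AttributeError; `except AttributeError` catches it → returns 7.
3. In process: `result = compute()` → result = 7. No exception reaches process.
4. `except Exception` is skipped; process returns 7.
5. result = 7.
Result: 7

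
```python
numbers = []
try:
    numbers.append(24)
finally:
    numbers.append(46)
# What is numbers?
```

Step-by-step execution trace:
1. try: `numbers.append(24)` → numbers = [24].
2. The try body completes without raising.
3. finally always runs: `numbers.append(46)` → numbers = [24, 46].
Result: [24, 46]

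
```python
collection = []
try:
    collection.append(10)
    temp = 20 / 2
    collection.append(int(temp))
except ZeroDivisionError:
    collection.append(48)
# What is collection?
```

Step-by-step execution trace:
1. try: `collection.append(10)` → collection = [10].
2. `temp = 20 / 2` → temp = 10.0. No exception raised.
3. `collection.append(int(temp))` → collection = [10, 10].
4. `except ZeroDivisionError` is skipped (no exception was raised).
Result: [10, 10]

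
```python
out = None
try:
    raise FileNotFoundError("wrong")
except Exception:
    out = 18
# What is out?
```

Step-by-step execution trace:
1. `raise FileNotFoundError(...)` raises FileNotFoundError.
2. `except Exception` matches (FileNotFoundError is a subclass of Exception) → out = 18.
Result: 18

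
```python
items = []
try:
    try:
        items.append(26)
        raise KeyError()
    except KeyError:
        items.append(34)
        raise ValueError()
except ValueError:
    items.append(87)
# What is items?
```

Step-by-step execution trace:
1. Inner try: `items.append(26)` → items = [26].
2. `raise KeyError()` raises KeyError.
3. Inner `except KeyError` matches → `items.append(34)` → items = [26, 34].
4. `raise ValueError()` raises ValueError; propagates to outer try.
5. Outer `except ValueError` matches → `items.append(87)` → items = [26, 34, 87].
Result: [26, 34, 87]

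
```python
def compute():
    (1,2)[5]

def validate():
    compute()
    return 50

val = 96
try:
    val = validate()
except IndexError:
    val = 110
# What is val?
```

Step-by-step execution trace:
1. val starts at 96.
2. try: `validate()` calls `compute()`.
3. `compute()` evaluates `(1,2)[5]`, which raises IndexError; it propagates through validate (uncaught).
4. `return 50` in validate is not reached; the assignment to val does not complete.
5. `except IndexError` matches → val = 110.
Result: 110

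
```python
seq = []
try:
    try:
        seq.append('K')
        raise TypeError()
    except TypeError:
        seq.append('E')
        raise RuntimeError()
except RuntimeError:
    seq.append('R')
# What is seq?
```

Step-by-step execution trace:
1. Inner try: `seq.append('K')` → seq = ['K'].
2. `raise TypeError()` raises TypeError.
3. Inner `except TypeError` matches → `seq.append('E')` → seq = ['K', 'E'].
4. `raise RuntimeError()` raises RuntimeError; propagates to outer try.
5. Outer `except RuntimeError` matches → `seq.append('R')` → seq = ['K', 'E', 'R'].
Result: ['K', 'E', 'R']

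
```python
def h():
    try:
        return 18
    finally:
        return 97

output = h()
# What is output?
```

Step-by-step execution trace:
1. `h()` enters try: `return 18` sets pending return value 18.
2. Before returning, `finally: return 97` runs and overrides the pending return.
3. h() returns 97 → output = 97.
Result: 97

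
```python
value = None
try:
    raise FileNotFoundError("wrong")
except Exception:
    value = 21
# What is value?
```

Step-by-step execution trace:
1. `raise FileNotFoundError(...)` raises FileNotFoundError.
2. `except Exception` matches (FileNotFoundError is a subclass of Exception) → value = 21.
Result: 21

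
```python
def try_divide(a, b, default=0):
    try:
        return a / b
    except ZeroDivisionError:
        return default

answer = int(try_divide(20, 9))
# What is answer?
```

Step-by-step execution trace:
1. `try_divide(20, 9)` enters try: `return 20 / 9` → returns 2.2222222222222223. No exception raised.
2. `except ZeroDivisionError` is skipped.
3. `int(2.2222222222222223)` → 2 → answer = 2.
Result: 2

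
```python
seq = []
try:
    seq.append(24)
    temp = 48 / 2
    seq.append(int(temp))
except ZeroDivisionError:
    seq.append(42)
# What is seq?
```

Step-by-step execution trace:
1. try: `seq.append(24)` → seq = [24].
2. `temp = 48 / 2` → temp = 24.0. No exception raised.
3. `seq.append(int(temp))` → seq = [24, 24].
4. `except ZeroDivisionError` is skipped (no exception was raised).
Result: [24, 24]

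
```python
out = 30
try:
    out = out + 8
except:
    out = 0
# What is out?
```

Step-by-step execution trace:
1. out starts at 30.
2. try: `out = out + 8` → out = 38. No exception raised.
3. `except` is skipped.
Result: 38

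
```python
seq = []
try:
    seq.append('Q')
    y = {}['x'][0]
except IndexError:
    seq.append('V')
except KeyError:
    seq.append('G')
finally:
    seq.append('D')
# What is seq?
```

Step-by-step execution trace:
1. try: `seq.append('Q')` → seq = ['Q'].
2. `y = {}['x'][0]` raises KeyError.
3. `except IndexError` does not match KeyError; skipped.
4. `except KeyError` matches → `seq.append('G')` → seq = ['Q', 'G'].
5. finally always runs: `seq.append('D')` → seq = ['Q', 'G', 'D'].
Result: ['Q', 'G', 'D']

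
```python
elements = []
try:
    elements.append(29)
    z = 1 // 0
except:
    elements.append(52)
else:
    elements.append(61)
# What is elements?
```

Step-by-step execution trace:
1. try: `elements.append(29)` → elements = [29].
2. `z = 1 // 0` raises ZeroDivisionError.
3. bare `except` matches → `elements.append(52)` → elements = [29, 52].
4. `else` is skipped (an exception was raised).
Result: [29, 52]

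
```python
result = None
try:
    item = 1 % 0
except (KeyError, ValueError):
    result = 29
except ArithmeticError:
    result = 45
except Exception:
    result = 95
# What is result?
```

Step-by-step execution trace:
1. `item = 1 % 0` raises ZeroDivisionError.
2. `except (KeyError, ValueError)` does not match ZeroDivisionError; skipped.
3. `except ArithmeticError` matches (ZeroDivisionError is a subclass of ArithmeticError) → result = 45.
4. `except Exception` is not reached.
Result: 45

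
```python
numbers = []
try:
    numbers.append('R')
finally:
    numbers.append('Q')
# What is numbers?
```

Step-by-step execution trace:
1. try: `numbers.append('R')` → numbers = ['R'].
2. The try body completes without raising.
3. finally always runs: `numbers.append('Q')` → numbers = ['R', 'Q'].
Result: ['R', 'Q']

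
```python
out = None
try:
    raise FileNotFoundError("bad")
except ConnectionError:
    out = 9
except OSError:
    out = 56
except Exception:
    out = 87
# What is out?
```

Step-by-step execution trace:
1. `raise FileNotFoundError(...)` raises FileNotFoundError.
2. `except ConnectionError` does not match (FileNotFoundError is not a subclass of ConnectionError); skipped.
3. `except OSError` matches (FileNotFoundError is a subclass of OSError) → out = 56.
4. `except Exception` is not reached.
Result: 56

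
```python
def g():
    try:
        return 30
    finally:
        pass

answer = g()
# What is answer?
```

Step-by-step execution trace:
1. `g()` enters try: `return 30` sets pending return value 30.
2. Before returning, `finally: pass` runs (no effect).
3. g() returns 30 → answer = 30.
Result: 30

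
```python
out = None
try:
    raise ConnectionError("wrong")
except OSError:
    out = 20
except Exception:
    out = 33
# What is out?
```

Step-by-step execution trace:
1. `raise ConnectionError(...)` raises ConnectionError.
2. `except OSError` matches (ConnectionError is a subclass of OSError) → out = 20.
3. `except Exception` is not reached.
Result: 20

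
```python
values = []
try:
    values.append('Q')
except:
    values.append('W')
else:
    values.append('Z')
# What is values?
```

Step-by-step execution trace:
1. try: `values.append('Q')` → values = ['Q']. No exception raised.
2. `except` is skipped.
3. `else` runs (try completed without exception): `values.append('Z')` → values = ['Q', 'Z'].
Result: ['Q', 'Z']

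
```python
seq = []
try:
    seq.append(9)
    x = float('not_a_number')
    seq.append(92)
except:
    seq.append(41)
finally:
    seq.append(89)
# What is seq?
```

Step-by-step execution trace:
1. try: `seq.append(9)` → seq = [9].
2. `x = float('not_a_number')` raises ValueError; `seq.append(92)` is not reached.
3. bare `except` matches → `seq.append(41)` → seq = [9, 41].
4. finally always runs: `seq.append(89)` → seq = [9, 41, 89].
Result: [9, 41, 89]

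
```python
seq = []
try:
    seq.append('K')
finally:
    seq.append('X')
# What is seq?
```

Step-by-step execution trace:
1. try: `seq.append('K')` → seq = ['K'].
2. The try body completes without raising.
3. finally always runs: `seq.append('X')` → seq = ['K', 'X'].
Result: ['K', 'X']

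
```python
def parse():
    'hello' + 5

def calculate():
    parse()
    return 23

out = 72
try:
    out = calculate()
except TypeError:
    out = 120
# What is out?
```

Step-by-step execution trace:
1. out starts at 72.
2. try: `calculate()` calls `parse()`.
3. `parse()` evaluates `'hello' + 5`, which raises TypeError; it propagates through calculate (uncaught).
4. `return 23` in calculate is not reached; the assignment to out does not complete.
5. `except TypeError` matches → out = 120.
Result: 120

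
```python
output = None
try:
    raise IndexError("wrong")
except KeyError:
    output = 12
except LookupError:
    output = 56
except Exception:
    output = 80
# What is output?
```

Step-by-step execution trace:
1. `raise IndexError(...)` raises IndexError.
2. `except KeyError` does not match (IndexError is not a subclass of KeyError); skipped.
3. `except LookupError` matches (IndexError is a subclass of LookupError) → output = 56.
4. `except Exception` is not reached.
Result: 56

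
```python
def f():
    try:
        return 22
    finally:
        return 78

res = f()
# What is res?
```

Step-by-step execution trace:
1. `f()` enters try: `return 22` sets pending return value 22.
2. Before returning, `finally: return 78` runs and overrides the pending return.
3. f() returns 78 → res = 78.
Result: 78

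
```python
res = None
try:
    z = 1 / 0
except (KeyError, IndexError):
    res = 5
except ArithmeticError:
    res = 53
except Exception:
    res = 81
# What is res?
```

Step-by-step execution trace:
1. `z = 1 / 0` raises ZeroDivisionError.
2. `except (KeyError, IndexError)` does not match ZeroDivisionError; skipped.
3. `except ArithmeticError` matches (ZeroDivisionError is a subclass of ArithmeticError) → res = 53.
4. `except Exception` is not reached.
Result: 53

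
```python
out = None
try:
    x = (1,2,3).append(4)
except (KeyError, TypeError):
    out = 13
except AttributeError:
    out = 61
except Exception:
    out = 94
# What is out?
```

Step-by-step execution trace:
1. `x = (1,2,3).append(4)` raises AttributeError.
2. `except (KeyError, TypeError)` does not match AttributeError; skipped.
3. `except AttributeError` matches (exact type match) → out = 61.
4. `except Exception` is not reached.
Result: 61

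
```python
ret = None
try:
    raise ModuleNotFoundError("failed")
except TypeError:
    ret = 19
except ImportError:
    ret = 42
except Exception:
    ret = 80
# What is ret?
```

Step-by-step execution trace:
1. `raise ModuleNotFoundError(...)` raises ModuleNotFoundError.
2. `except TypeError` does not match (ModuleNotFoundError is not a subclass of TypeError); skipped.
3. `except ImportError` matches (ModuleNotFoundError is a subclass of ImportError) → ret = 42.
4. `except Exception` is not reached.
Result: 42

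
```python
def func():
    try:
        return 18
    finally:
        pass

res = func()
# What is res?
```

Step-by-step execution trace:
1. `func()` enters try: `return 18` sets pending return value 18.
2. Before returning, `finally: pass` runs (no effect).
3. func() returns 18 → res = 18.
Result: 18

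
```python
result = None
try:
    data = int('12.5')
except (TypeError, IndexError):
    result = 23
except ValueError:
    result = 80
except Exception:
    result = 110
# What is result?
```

Step-by-step execution trace:
1. `data = int('12.5')` raises ValueError.
2. `except (TypeError, IndexError)` does not match ValueError; skipped.
3. `except ValueError` matches (exact type match) → result = 80.
4. `except Exception` is not reached.
Result: 80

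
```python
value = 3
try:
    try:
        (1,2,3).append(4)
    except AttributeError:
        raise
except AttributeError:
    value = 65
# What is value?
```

Step-by-step execution trace:
1. Inner try: `(1,2,3).append(4)` raises AttributeError.
2. Inner `except AttributeError` matches; bare `raise` re-raises the same AttributeError.
3. Outer `except AttributeError` matches → value = 65.
Result: 65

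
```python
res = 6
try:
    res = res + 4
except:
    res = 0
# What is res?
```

Step-by-step execution trace:
1. res starts at 6.
2. try: `res = res + 4` → res = 10. No exception raised.
3. `except` is skipped.
Result: 10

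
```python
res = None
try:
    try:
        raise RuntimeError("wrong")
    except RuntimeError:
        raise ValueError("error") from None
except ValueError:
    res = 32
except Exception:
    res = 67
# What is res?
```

Step-by-step execution trace:
1. Inner try raises RuntimeError; inner `except RuntimeError` catches it.
2. `raise ValueError(...) from None` raises ValueError (from None suppresses __context__, but the active exception is still ValueError).
3. Outer `except ValueError` matches → res = 32.
4. `except Exception` is not reached.
Result: 32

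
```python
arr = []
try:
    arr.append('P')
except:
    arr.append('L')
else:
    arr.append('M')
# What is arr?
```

Step-by-step execution trace:
1. try: `arr.append('P')` → arr = ['P']. No exception raised.
2. `except` is skipped.
3. `else` runs (try completed without exception): `arr.append('M')` → arr = ['P', 'M'].
Result: ['P', 'M']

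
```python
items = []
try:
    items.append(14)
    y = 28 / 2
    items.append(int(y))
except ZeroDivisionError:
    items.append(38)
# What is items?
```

Step-by-step execution trace:
1. try: `items.append(14)` → items = [14].
2. `y = 28 / 2` → y = 14.0. No exception raised.
3. `items.append(int(y))` → items = [14, 14].
4. `except ZeroDivisionError` is skipped (no exception was raised).
Result: [14, 14]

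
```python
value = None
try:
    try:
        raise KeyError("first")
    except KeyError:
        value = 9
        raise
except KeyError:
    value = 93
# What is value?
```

Step-by-step execution trace:
1. Inner try: `raise KeyError("first")` raises KeyError.
2. Inner `except KeyError` matches → value = 9.
3. bare `raise` re-raises the same KeyError.
4. Outer `except KeyError` matches → value = 93.
Result: 93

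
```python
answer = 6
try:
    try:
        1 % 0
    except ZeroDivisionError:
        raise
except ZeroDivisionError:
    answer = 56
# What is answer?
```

Step-by-step execution trace:
1. Inner try: `1 % 0` raises ZeroDivisionError.
2. Inner `except ZeroDivisionError` matches; bare `raise` re-raises the same ZeroDivisionError.
3. Outer `except ZeroDivisionError` matches → answer = 56.
Result: 56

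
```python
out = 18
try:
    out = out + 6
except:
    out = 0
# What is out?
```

Step-by-step execution trace:
1. out starts at 18.
2. try: `out = out + 6` → out = 24. No exception raised.
3. `except` is skipped.
Result: 24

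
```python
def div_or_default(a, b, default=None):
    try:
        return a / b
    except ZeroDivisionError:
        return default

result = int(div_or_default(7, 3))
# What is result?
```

Step-by-step execution trace:
1. `div_or_default(7, 3)` enters try: `return 7 / 3` → returns 2.3333333333333335. No exception raised.
2. `except ZeroDivisionError` is skipped.
3. `int(2.3333333333333335)` → 2 → result = 2.
Result: 2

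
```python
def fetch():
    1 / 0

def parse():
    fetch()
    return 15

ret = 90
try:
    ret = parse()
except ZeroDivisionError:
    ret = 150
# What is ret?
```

Step-by-step execution trace:
1. ret starts at 90.
2. try: `parse()` calls `fetch()`.
3. `fetch()` evaluates `1 / 0`, which raises ZeroDivisionError; it propagates through parse (uncaught).
4. `return 15` in parse is not reached; the assignment to ret does not complete.
5. `except ZeroDivisionError` matches → ret = 150.
Result: 150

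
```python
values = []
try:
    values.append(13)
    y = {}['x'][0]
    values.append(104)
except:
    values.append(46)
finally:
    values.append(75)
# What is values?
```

Step-by-step execution trace:
1. try: `values.append(13)` → values = [13].
2. `y = {}['x'][0]` raises KeyError; `values.append(104)` is not reached.
3. bare `except` matches → `values.append(46)` → values = [13, 46].
4. finally always runs: `values.append(75)` → values = [13, 46, 75].
Result: [13, 46, 75]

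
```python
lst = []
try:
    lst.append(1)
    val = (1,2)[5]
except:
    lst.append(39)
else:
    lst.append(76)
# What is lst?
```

Step-by-step execution trace:
1. try: `lst.append(1)` → lst = [1].
2. `val = (1,2)[5]` raises IndexError.
3. bare `except` matches → `lst.append(39)` → lst = [1, 39].
4. `else` is skipped (an exception was raised).
Result: [1, 39]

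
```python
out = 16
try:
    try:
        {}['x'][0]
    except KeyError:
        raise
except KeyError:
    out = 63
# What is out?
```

Step-by-step execution trace:
1. Inner try: `{}['x'][0]` raises KeyError.
2. Inner `except KeyError` matches; bare `raise` re-raises the same KeyError.
3. Outer `except KeyError` matches → out = 63.
Result: 63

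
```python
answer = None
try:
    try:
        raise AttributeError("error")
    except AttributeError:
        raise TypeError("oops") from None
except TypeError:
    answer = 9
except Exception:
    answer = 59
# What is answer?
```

Step-by-step execution trace:
1. Inner try raises AttributeError; inner `except AttributeError` catches it.
2. `raise TypeError(...) from None` raises TypeError (from None suppresses __context__, but the active exception is still TypeError).
3. Outer `except TypeError` matches → answer = 9.
4. `except Exception` is not reached.
Result: 9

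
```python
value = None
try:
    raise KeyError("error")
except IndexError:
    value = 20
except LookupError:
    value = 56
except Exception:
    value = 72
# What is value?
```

Step-by-step execution trace:
1. `raise KeyError(...)` raises KeyError.
2. `except IndexError` does not match (KeyError is not a subclass of IndexError); skipped.
3. `except LookupError` matches (KeyError is a subclass of LookupError) → value = 56.
4. `except Exception` is not reached.
Result: 56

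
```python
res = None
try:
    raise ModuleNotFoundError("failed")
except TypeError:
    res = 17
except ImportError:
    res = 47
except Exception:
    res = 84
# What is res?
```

Step-by-step execution trace:
1. `raise ModuleNotFoundError(...)` raises ModuleNotFoundError.
2. `except TypeError` does not match (ModuleNotFoundError is not a subclass of TypeError); skipped.
3. `except ImportError` matches (ModuleNotFoundError is a subclass of ImportError) → res = 47.
4. `except Exception` is not reached.
Result: 47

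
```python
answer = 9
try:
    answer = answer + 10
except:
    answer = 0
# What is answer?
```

Step-by-step execution trace:
1. answer starts at 9.
2. try: `answer = answer + 10` → answer = 19. No exception raised.
3. `except` is skipped.
Result: 19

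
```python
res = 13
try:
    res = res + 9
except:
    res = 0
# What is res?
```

Step-by-step execution trace:
1. res starts at 13.
2. try: `res = res + 9` → res = 22. No exception raised.
3. `except` is skipped.
Result: 22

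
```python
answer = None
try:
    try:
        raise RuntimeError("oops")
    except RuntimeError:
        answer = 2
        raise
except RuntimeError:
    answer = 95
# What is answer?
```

Step-by-step execution trace:
1. Inner try: `raise RuntimeError("oops")` raises RuntimeError.
2. Inner `except RuntimeError` matches → answer = 2.
3. bare `raise` re-raises the same RuntimeError.
4. Outer `except RuntimeError` matches → answer = 95.
Result: 95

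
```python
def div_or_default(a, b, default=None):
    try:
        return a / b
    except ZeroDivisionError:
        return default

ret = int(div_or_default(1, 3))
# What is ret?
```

Step-by-step execution trace:
1. `div_or_default(1, 3)` enters try: `return 1 / 3` → returns 0.3333333333333333. No exception raised.
2. `except ZeroDivisionError` is skipped.
3. `int(0.3333333333333333)` → 0 → ret = 0.
Result: 0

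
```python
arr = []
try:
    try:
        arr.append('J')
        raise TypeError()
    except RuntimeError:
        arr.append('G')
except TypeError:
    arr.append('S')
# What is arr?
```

Step-by-step execution trace:
1. Inner try: `arr.append('J')` → arr = ['J'].
2. `raise TypeError()` raises TypeError.
3. Inner `except RuntimeError` does not match TypeError; exception propagates to outer try.
4. Outer `except TypeError` matches → `arr.append('S')` → arr = ['J', 'S'].
Result: ['J', 'S']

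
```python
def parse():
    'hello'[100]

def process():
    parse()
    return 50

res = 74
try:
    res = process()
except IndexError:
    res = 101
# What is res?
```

Step-by-step execution trace:
1. res starts at 74.
2. try: `process()` calls `parse()`.
3. `parse()` evaluates `'hello'[100]`, which raises IndexError; it propagates through process (uncaught).
4. `return 50` in process is not reached; the assignment to res does not complete.
5. `except IndexError` matches → res = 101.
Result: 101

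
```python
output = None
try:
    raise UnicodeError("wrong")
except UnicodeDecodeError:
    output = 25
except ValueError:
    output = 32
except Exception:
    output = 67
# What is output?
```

Step-by-step execution trace:
1. `raise UnicodeError(...)` raises UnicodeError.
2. `except UnicodeDecodeError` does not match (UnicodeError is not a subclass of UnicodeDecodeError); skipped.
3. `except ValueError` matches (UnicodeError is a subclass of ValueError) → output = 32.
4. `except Exception` is not reached.
Result: 32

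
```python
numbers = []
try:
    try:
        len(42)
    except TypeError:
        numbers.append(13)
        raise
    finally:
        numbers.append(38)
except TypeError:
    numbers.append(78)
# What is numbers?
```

Step-by-step execution trace:
1. Inner try: `len(42)` raises TypeError.
2. Inner `except TypeError` matches → `numbers.append(13)` → numbers = [13].
3. bare `raise` re-raises TypeError.
4. Inner `finally` runs during unwinding: `numbers.append(38)` → numbers = [13, 38].
5. Outer `except TypeError` matches → `numbers.append(78)` → numbers = [13, 38, 78].
Result: [13, 38, 78]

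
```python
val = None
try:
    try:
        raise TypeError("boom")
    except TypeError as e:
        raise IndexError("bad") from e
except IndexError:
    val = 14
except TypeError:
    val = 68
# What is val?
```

Step-by-step execution trace:
1. Inner try raises TypeError; inner `except TypeError as e` catches it.
2. `raise IndexError(...) from e` raises IndexError (TypeError is attached as __cause__, but only IndexError is active).
3. Outer `except IndexError` matches → val = 14.
4. `except TypeError` is not reached.
Result: 14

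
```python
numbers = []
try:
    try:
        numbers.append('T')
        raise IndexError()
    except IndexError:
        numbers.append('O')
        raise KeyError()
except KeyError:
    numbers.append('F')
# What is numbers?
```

Step-by-step execution trace:
1. Inner try: `numbers.append('T')` → numbers = ['T'].
2. `raise IndexError()` raises IndexError.
3. Inner `except IndexError` matches → `numbers.append('O')` → numbers = ['T', 'O'].
4. `raise KeyError()` raises KeyError; propagates to outer try.
5. Outer `except KeyError` matches → `numbers.append('F')` → numbers = ['T', 'O', 'F'].
Result: ['T', 'O', 'F']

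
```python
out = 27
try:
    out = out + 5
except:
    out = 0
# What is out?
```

Step-by-step execution trace:
1. out starts at 27.
2. try: `out = out + 5` → out = 32. No exception raised.
3. `except` is skipped.
Result: 32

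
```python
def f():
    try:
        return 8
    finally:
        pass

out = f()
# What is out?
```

Step-by-step execution trace:
1. `f()` enters try: `return 8` sets pending return value 8.
2. Before returning, `finally: pass` runs (no effect).
3. f() returns 8 → out = 8.
Result: 8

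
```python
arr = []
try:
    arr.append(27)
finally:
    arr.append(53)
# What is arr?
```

Step-by-step execution trace:
1. try: `arr.append(27)` → arr = [27].
2. The try body completes without raising.
3. finally always runs: `arr.append(53)` → arr = [27, 53].
Result: [27, 53]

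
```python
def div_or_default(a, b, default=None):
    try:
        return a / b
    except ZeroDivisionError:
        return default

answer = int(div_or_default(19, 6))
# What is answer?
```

Step-by-step execution trace:
1. `div_or_default(19, 6)` enters try: `return 19 / 6` → returns 3.1666666666666665. No exception raised.
2. `except ZeroDivisionError` is skipped.
3. `int(3.1666666666666665)` → 3 → answer = 3.
Result: 3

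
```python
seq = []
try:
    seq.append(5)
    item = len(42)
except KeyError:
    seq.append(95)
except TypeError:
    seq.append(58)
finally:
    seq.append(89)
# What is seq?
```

Step-by-step execution trace:
1. try: `seq.append(5)` → seq = [5].
2. `item = len(42)` raises TypeError.
3. `except KeyError` does not match TypeError; skipped.
4. `except TypeError` matches → `seq.append(58)` → seq = [5, 58].
5. finally always runs: `seq.append(89)` → seq = [5, 58, 89].
Result: [5, 58, 89]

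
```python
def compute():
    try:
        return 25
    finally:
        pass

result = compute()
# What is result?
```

Step-by-step execution trace:
1. `compute()` enters try: `return 25` sets pending return value 25.
2. Before returning, `finally: pass` runs (no effect).
3. compute() returns 25 → result = 25.
Result: 25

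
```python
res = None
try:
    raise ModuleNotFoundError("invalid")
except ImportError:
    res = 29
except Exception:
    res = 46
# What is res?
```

Step-by-step execution trace:
1. `raise ModuleNotFoundError(...)` raises ModuleNotFoundError.
2. `except ImportError` matches (ModuleNotFoundError is a subclass of ImportError) → res = 29.
3. `except Exception` is not reached.
Result: 29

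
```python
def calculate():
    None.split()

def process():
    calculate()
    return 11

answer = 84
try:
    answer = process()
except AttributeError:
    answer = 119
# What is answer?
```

Step-by-step execution trace:
1. answer starts at 84.
2. try: `process()` calls `calculate()`.
3. `calculate()` evaluates `None.split()`, which raises AttributeError; it propagates through process (uncaught).
4. `return 11` in process is not reached; the assignment to answer does not complete.
5. `except AttributeError` matches → answer = 119.
Result: 119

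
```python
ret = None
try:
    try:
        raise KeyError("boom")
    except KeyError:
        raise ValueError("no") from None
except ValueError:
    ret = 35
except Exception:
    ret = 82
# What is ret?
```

Step-by-step execution trace:
1. Inner try raises KeyError; inner `except KeyError` catches it.
2. `raise ValueError(...) from None` raises ValueError (from None suppresses __context__, but the active exception is still ValueError).
3. Outer `except ValueError` matches → ret = 35.
4. `except Exception` is not reached.
Result: 35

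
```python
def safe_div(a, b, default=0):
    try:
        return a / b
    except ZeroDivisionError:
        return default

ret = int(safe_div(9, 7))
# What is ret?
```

Step-by-step execution trace:
1. `safe_div(9, 7)` enters try: `return 9 / 7` → returns 1.2857142857142858. No exception raised.
2. `except ZeroDivisionError` is skipped.
3. `int(1.2857142857142858)` → 1 → ret = 1.
Result: 1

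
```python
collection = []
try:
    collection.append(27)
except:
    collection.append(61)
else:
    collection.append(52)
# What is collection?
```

Step-by-step execution trace:
1. try: `collection.append(27)` → collection = [27]. No exception raised.
2. `except` is skipped.
3. `else` runs (try completed without exception): `collection.append(52)` → collection = [27, 52].
Result: [27, 52]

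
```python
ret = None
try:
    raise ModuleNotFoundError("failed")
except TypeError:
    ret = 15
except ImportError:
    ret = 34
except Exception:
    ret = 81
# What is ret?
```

Step-by-step execution trace:
1. `raise ModuleNotFoundError(...)` raises ModuleNotFoundError.
2. `except TypeError` does not match (ModuleNotFoundError is not a subclass of TypeError); skipped.
3. `except ImportError` matches (ModuleNotFoundError is a subclass of ImportError) → ret = 34.
4. `except Exception` is not reached.
Result: 34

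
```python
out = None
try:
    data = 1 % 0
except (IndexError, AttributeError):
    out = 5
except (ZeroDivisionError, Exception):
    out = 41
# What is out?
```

Step-by-step execution trace:
1. `data = 1 % 0` raises ZeroDivisionError.
2. `except (IndexError, AttributeError)` does not match ZeroDivisionError; skipped.
3. `except (ZeroDivisionError, Exception)` matches (ZeroDivisionError is in the tuple) → out = 41.
Result: 41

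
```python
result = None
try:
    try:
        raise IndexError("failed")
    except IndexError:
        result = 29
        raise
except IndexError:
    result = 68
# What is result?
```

Step-by-step execution trace:
1. Inner try: `raise IndexError("failed")` raises IndexError.
2. Inner `except IndexError` matches → result = 29.
3. bare `raise` re-raises the same IndexError.
4. Outer `except IndexError` matches → result = 68.
Result: 68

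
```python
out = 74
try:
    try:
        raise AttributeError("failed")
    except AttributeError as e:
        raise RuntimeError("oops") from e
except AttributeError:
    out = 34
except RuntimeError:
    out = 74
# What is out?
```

Step-by-step execution trace:
1. Inner try raises AttributeError; inner `except AttributeError as e` catches it.
2. `raise RuntimeError(...) from e` raises RuntimeError (AttributeError is attached as __cause__, but only RuntimeError is active).
3. Outer `except AttributeError` does not match RuntimeError; skipped.
4. Outer `except RuntimeError` matches → out = 74.
Result: 74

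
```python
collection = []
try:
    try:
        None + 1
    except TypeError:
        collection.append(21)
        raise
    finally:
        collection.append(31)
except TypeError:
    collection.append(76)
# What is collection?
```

Step-by-step execution trace:
1. Inner try: `None + 1` raises TypeError.
2. Inner `except TypeError` matches → `collection.append(21)` → collection = [21].
3. bare `raise` re-raises TypeError.
4. Inner `finally` runs during unwinding: `collection.append(31)` → collection = [21, 31].
5. Outer `except TypeError` matches → `collection.append(76)` → collection = [21, 31, 76].
Result: [21, 31, 76]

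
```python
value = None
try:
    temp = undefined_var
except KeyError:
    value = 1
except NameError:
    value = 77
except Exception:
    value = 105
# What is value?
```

Step-by-step execution trace:
1. `temp = undefined_var` raises NameError.
2. `except KeyError` does not match NameError; skipped.
3. `except NameError` matches → value = 77.
4. Remaining except clauses are skipped.
Result: 77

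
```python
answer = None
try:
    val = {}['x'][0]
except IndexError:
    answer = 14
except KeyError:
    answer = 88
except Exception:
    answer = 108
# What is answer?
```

Step-by-step execution trace:
1. `val = {}['x'][0]` raises KeyError.
2. `except IndexError` does not match KeyError; skipped.
3. `except KeyError` matches → answer = 88.
4. Remaining except clauses are skipped.
Result: 88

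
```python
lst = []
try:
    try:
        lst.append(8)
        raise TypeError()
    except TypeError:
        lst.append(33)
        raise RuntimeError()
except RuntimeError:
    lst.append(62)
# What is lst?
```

Step-by-step execution trace:
1. Inner try: `lst.append(8)` → lst = [8].
2. `raise TypeError()` raises TypeError.
3. Inner `except TypeError` matches → `lst.append(33)` → lst = [8, 33].
4. `raise RuntimeError()` raises RuntimeError; propagates to outer try.
5. Outer `except RuntimeError` matches → `lst.append(62)` → lst = [8, 33, 62].
Result: [8, 33, 62]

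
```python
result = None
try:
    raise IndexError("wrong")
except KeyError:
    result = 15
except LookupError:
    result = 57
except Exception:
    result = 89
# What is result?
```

Step-by-step execution trace:
1. `raise IndexError(...)` raises IndexError.
2. `except KeyError` does not match (IndexError is not a subclass of KeyError); skipped.
3. `except LookupError` matches (IndexError is a subclass of LookupError) → result = 57.
4. `except Exception` is not reached.
Result: 57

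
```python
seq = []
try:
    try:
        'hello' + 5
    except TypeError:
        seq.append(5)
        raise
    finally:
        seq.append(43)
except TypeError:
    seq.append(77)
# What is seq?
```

Step-by-step execution trace:
1. Inner try: `'hello' + 5` raises TypeError.
2. Inner `except TypeError` matches → `seq.append(5)` → seq = [5].
3. bare `raise` re-raises TypeError.
4. Inner `finally` runs during unwinding: `seq.append(43)` → seq = [5, 43].
5. Outer `except TypeError` matches → `seq.append(77)` → seq = [5, 43, 77].
Result: [5, 43, 77]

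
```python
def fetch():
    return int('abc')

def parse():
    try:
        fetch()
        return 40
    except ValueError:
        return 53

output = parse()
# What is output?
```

Step-by-step execution trace:
1. `parse()` calls `fetch()`.
2. `fetch()` evaluates `int('abc')`, which raises ValueError; it propagates to the caller.
3. `return 40` is not reached.
4. `except ValueError` in parse matches → returns 53.
5. output = 53.
Result: 53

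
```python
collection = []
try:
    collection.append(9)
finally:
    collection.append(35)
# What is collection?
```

Step-by-step execution trace:
1. try: `collection.append(9)` → collection = [9].
2. The try body completes without raising.
3. finally always runs: `collection.append(35)` → collection = [9, 35].
Result: [9, 35]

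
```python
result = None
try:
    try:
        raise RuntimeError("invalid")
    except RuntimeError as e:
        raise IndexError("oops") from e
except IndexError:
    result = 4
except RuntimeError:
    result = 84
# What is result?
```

Step-by-step execution trace:
1. Inner try raises RuntimeError; inner `except RuntimeError as e` catches it.
2. `raise IndexError(...) from e` raises IndexError (RuntimeError is attached as __cause__, but only IndexError is active).
3. Outer `except IndexError` matches → result = 4.
4. `except RuntimeError` is not reached.
Result: 4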